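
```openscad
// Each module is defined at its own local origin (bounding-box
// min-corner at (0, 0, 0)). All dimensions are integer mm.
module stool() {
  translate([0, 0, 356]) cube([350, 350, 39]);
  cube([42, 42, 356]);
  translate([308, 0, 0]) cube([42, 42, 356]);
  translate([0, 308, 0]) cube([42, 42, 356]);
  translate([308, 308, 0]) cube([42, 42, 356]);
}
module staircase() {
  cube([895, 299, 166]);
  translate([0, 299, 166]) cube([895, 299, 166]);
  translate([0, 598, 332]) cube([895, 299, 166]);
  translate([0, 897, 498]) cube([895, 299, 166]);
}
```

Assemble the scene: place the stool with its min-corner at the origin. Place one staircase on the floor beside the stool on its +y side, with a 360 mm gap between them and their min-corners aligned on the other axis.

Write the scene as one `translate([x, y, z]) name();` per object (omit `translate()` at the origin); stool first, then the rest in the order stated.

stool();
translate([0, 710, 0]) staircase();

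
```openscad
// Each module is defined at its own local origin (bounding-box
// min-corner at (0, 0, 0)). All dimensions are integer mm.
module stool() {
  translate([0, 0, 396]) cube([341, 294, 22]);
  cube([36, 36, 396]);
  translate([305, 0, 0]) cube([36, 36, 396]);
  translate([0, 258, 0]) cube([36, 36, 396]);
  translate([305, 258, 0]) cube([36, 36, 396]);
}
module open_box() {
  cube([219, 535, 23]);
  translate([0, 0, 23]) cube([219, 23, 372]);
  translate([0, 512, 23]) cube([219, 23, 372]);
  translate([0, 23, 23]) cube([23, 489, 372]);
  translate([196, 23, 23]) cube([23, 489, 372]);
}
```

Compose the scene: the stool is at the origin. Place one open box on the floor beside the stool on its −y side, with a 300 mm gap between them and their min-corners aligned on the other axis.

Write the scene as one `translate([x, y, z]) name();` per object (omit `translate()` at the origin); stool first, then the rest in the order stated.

stool();
translate([0, -835, 0]) open_box();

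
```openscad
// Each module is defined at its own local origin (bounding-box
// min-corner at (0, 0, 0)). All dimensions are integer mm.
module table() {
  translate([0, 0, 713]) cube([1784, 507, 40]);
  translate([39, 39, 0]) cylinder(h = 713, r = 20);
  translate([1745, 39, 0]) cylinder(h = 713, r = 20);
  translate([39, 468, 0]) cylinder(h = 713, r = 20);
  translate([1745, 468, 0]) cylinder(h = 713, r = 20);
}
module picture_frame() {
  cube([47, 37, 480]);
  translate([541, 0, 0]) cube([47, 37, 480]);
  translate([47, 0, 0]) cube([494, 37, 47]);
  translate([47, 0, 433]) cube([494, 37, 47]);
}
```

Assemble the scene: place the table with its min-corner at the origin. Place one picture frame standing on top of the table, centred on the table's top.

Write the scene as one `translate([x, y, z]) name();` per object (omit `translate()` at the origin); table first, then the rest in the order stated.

table();
translate([598, 235, 753]) picture_frame();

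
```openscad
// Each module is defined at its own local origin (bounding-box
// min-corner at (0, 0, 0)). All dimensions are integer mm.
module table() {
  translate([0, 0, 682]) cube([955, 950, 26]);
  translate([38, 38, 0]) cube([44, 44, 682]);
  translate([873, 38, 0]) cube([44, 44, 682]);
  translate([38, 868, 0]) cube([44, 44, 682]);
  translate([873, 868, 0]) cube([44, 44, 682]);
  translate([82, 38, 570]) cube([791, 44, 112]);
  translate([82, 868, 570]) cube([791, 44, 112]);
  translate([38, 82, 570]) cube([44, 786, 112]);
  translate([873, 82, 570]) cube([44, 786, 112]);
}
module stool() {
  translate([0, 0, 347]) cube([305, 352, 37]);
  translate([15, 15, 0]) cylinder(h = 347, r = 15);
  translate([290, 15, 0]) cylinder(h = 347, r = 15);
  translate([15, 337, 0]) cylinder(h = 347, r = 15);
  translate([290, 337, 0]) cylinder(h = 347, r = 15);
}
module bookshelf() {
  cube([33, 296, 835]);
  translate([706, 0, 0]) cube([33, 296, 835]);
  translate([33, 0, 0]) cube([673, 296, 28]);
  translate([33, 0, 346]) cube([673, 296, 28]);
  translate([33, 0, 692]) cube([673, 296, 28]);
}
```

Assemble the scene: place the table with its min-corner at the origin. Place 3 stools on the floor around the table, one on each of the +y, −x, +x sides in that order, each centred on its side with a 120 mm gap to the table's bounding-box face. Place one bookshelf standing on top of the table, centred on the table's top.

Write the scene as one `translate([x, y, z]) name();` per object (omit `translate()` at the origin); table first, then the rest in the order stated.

table();
translate([325, 1070, 0]) stool();
translate([-425, 299, 0]) stool();
translate([1075, 299, 0]) stool();
translate([108, 327, 708]) bookshelf();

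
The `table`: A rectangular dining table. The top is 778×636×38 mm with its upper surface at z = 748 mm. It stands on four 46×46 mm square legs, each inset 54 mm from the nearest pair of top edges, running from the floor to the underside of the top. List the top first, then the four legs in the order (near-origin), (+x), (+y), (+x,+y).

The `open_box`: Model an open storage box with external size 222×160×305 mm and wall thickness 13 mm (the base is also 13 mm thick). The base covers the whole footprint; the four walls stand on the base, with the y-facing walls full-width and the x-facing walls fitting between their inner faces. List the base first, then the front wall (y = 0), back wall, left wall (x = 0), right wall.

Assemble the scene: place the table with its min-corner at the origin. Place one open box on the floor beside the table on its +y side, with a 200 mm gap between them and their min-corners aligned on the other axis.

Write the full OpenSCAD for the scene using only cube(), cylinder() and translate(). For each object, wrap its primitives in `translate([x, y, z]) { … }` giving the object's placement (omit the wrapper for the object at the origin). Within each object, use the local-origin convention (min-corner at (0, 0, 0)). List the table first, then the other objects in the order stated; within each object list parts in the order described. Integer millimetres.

translate([0, 0, 710]) cube([778, 636, 38]);
translate([54, 54, 0]) cube([46, 46, 710]);
translate([678, 54, 0]) cube([46, 46, 710]);
translate([54, 536, 0]) cube([46, 46, 710]);
translate([678, 536, 0]) cube([46, 46, 710]);
translate([0, 836, 0]) {
  cube([222, 160, 13]);
  translate([0, 0, 13]) cube([222, 13, 292]);
  translate([0, 147, 13]) cube([222, 13, 292]);
  translate([0, 13, 13]) cube([13, 134, 292]);
  translate([209, 13, 13]) cube([13, 134, 292]);
}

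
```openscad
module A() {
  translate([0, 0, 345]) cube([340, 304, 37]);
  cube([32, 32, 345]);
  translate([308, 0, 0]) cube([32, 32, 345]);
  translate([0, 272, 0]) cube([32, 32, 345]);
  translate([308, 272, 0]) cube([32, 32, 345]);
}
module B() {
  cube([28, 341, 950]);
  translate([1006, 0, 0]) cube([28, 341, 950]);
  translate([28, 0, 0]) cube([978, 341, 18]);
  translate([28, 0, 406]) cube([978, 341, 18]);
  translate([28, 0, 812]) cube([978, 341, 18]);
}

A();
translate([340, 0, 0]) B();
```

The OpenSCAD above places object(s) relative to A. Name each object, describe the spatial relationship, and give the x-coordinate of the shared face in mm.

A is a stool. B is a bookshelf. The bookshelf is against the stool's +x side, with their −y faces flush. The x-coordinate of the shared face is 340 mm.

The stool's +x face and the bookshelf's −x face are both at x = 340 mm.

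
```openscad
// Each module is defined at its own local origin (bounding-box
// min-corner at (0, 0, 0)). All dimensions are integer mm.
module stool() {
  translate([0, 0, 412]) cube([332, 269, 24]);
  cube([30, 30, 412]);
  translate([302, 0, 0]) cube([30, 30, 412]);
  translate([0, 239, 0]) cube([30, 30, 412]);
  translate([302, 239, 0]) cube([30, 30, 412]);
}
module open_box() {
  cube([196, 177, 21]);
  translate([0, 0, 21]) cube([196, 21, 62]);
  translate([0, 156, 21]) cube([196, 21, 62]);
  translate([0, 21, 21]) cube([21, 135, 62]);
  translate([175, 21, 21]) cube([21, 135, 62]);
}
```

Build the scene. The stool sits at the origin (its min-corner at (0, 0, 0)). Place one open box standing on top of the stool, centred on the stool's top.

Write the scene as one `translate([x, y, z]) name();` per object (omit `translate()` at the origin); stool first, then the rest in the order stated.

stool();
translate([68, 46, 436]) open_box();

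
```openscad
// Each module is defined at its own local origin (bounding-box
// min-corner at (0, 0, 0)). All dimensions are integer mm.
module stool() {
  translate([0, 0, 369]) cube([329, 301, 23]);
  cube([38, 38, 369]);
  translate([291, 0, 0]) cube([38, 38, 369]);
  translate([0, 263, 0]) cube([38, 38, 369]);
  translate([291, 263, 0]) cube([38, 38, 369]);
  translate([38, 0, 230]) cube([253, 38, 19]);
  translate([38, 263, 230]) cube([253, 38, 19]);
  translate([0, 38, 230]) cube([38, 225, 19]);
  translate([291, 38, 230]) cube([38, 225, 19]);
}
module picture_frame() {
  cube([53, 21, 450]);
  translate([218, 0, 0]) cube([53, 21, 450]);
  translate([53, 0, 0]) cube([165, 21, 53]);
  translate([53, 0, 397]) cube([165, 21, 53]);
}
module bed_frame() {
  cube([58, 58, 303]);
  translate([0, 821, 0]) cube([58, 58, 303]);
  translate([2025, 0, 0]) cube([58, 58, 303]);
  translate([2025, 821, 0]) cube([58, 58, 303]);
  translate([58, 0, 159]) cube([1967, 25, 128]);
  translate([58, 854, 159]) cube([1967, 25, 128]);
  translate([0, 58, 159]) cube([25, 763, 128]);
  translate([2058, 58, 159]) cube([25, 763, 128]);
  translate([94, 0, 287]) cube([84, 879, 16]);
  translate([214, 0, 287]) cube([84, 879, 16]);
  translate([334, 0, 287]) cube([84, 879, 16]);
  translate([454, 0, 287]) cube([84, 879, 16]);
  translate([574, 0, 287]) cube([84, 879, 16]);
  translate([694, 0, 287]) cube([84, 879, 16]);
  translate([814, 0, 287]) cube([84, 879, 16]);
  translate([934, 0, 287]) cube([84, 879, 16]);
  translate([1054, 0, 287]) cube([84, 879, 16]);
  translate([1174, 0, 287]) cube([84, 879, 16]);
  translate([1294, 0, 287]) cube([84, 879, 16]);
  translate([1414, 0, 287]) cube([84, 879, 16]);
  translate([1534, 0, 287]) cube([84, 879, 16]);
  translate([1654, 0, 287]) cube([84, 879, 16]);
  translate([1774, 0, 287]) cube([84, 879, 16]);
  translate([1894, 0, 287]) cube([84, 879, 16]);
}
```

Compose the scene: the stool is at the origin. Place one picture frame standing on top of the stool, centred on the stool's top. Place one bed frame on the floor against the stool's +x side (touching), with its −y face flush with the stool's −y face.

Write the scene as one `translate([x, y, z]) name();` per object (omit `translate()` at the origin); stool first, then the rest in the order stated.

stool();
translate([29, 140, 392]) picture_frame();
translate([329, 0, 0]) bed_frame();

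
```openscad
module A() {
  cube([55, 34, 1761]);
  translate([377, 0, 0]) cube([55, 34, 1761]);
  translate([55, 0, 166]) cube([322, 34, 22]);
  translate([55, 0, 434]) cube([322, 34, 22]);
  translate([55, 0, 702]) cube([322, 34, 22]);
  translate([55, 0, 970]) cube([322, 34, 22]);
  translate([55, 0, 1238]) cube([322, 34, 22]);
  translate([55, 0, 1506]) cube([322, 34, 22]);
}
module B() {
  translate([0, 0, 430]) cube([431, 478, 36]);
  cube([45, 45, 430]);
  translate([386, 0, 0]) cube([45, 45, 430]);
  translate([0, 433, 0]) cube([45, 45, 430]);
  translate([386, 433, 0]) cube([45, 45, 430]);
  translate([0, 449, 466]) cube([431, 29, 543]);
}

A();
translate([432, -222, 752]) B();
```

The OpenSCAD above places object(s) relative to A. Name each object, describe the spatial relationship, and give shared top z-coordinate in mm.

A is a ladder. B is a chair. The chair is beside the ladder with their tops flush at z = 1761. The shared top z-coordinate is 1761 mm.

Both tops at z = 1761 mm.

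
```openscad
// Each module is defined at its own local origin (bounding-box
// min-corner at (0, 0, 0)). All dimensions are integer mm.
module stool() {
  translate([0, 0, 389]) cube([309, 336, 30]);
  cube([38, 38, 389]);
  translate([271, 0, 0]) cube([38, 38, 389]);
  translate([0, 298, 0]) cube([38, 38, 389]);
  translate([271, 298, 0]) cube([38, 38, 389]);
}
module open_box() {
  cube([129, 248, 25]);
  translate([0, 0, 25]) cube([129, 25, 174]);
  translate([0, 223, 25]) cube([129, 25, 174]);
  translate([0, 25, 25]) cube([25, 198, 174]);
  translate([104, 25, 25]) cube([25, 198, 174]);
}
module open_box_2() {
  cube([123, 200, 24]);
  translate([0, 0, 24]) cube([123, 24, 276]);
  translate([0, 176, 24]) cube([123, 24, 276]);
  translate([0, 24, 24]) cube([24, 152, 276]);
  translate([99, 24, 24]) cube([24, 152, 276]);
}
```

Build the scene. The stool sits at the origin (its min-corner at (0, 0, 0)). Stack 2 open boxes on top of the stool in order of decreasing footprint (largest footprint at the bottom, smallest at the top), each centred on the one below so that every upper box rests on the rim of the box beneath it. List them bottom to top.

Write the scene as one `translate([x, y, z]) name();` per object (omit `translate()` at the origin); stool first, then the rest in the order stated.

stool();
translate([90, 44, 419]) open_box();
translate([93, 68, 618]) open_box_2();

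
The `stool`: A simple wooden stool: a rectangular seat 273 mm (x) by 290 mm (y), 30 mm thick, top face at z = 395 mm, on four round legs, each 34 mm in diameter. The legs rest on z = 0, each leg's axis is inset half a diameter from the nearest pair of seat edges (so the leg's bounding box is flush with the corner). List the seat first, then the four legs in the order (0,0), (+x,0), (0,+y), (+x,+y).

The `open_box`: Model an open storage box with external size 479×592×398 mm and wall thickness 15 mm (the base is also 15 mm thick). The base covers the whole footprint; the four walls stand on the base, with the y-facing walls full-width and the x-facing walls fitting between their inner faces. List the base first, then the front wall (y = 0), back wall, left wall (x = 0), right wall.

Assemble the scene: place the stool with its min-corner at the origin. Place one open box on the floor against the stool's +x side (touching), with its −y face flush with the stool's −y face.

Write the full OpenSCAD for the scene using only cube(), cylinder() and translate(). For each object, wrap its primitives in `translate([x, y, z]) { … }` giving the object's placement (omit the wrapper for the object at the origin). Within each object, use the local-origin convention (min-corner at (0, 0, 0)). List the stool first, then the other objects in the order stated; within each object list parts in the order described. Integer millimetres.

translate([0, 0, 365]) cube([273, 290, 30]);
translate([17, 17, 0]) cylinder(h = 365, r = 17);
translate([256, 17, 0]) cylinder(h = 365, r = 17);
translate([17, 273, 0]) cylinder(h = 365, r = 17);
translate([256, 273, 0]) cylinder(h = 365, r = 17);
translate([273, 0, 0]) {
  cube([479, 592, 15]);
  translate([0, 0, 15]) cube([479, 15, 383]);
  translate([0, 577, 15]) cube([479, 15, 383]);
  translate([0, 15, 15]) cube([15, 562, 383]);
  translate([464, 15, 15]) cube([15, 562, 383]);
}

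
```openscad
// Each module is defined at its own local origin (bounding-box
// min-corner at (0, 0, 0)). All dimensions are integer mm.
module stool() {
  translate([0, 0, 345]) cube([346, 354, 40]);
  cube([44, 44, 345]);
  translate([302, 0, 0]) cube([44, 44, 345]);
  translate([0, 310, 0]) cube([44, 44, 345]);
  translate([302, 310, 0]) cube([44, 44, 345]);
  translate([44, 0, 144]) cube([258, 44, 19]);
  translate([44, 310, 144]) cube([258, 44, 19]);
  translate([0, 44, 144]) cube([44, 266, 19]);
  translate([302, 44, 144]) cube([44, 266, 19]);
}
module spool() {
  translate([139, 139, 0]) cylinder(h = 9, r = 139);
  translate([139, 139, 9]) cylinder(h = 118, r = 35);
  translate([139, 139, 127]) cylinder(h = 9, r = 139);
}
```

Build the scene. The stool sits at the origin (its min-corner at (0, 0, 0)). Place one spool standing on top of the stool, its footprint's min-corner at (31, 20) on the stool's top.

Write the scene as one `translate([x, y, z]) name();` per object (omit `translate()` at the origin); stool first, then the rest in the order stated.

stool();
translate([31, 20, 385]) spool();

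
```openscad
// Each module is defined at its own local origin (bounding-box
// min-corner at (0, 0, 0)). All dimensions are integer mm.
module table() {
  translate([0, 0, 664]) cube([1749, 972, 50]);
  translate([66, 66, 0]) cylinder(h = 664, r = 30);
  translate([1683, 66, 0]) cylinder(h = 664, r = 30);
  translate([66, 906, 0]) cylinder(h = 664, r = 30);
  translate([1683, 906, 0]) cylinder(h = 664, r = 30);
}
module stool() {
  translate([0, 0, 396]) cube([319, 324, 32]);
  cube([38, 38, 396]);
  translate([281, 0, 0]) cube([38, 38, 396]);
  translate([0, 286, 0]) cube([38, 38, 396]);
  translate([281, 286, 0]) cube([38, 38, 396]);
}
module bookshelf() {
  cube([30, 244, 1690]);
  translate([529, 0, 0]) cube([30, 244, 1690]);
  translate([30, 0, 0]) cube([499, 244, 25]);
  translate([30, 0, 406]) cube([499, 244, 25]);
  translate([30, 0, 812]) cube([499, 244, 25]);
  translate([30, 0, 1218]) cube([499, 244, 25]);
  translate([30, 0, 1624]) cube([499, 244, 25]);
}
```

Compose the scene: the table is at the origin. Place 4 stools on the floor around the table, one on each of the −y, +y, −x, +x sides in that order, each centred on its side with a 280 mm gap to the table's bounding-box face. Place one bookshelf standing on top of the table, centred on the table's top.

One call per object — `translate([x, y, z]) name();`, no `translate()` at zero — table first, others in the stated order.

table();
translate([715, -604, 0]) stool();
translate([715, 1252, 0]) stool();
translate([-599, 324, 0]) stool();
translate([2029, 324, 0]) stool();
translate([595, 364, 714]) bookshelf();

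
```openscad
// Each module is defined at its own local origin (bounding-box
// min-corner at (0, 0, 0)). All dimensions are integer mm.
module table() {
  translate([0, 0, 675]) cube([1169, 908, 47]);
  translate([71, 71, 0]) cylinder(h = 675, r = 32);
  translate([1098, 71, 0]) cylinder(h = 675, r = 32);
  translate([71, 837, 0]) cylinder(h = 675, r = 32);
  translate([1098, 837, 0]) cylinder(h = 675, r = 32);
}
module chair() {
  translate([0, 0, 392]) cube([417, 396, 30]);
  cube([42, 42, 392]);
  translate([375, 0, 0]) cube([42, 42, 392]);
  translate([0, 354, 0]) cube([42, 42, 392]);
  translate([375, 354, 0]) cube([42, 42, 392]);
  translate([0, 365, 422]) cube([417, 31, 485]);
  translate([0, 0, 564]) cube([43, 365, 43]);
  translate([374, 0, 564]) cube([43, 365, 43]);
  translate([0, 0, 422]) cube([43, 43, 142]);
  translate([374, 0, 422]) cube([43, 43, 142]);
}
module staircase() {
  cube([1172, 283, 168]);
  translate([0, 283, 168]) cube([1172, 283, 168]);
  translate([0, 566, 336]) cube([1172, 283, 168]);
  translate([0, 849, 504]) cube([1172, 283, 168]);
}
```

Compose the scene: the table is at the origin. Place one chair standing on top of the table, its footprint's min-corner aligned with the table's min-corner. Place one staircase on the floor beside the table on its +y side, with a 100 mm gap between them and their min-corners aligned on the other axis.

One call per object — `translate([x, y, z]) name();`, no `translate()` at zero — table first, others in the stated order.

table();
translate([0, 0, 722]) chair();
translate([0, 1008, 0]) staircase();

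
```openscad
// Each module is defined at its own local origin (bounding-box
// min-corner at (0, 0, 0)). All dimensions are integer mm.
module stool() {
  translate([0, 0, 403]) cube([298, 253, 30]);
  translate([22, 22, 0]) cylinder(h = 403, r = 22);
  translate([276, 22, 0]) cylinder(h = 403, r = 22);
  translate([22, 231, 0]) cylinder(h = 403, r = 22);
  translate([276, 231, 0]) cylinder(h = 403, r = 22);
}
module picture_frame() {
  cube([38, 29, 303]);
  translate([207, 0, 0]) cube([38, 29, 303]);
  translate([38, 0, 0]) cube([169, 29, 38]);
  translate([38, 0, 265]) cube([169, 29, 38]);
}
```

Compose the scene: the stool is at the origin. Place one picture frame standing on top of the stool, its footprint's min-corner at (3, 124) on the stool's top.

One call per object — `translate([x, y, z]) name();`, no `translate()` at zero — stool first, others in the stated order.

stool();
translate([3, 124, 433]) picture_frame();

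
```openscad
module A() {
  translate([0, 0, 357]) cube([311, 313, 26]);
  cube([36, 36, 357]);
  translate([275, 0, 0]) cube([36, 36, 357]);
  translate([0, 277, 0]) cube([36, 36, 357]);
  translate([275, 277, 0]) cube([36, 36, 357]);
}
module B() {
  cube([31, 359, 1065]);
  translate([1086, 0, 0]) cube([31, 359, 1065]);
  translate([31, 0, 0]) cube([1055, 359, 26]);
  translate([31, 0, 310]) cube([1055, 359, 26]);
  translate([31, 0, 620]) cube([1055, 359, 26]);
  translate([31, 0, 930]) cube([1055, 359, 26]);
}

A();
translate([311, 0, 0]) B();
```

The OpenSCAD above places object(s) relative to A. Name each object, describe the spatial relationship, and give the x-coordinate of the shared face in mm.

The stool's +x face and the bookshelf's −x face are both at x = 311 mm.

A is a stool. B is a bookshelf. The bookshelf is against the stool's +x side, with their −y faces flush. The x-coordinate of the shared face is 311 mm.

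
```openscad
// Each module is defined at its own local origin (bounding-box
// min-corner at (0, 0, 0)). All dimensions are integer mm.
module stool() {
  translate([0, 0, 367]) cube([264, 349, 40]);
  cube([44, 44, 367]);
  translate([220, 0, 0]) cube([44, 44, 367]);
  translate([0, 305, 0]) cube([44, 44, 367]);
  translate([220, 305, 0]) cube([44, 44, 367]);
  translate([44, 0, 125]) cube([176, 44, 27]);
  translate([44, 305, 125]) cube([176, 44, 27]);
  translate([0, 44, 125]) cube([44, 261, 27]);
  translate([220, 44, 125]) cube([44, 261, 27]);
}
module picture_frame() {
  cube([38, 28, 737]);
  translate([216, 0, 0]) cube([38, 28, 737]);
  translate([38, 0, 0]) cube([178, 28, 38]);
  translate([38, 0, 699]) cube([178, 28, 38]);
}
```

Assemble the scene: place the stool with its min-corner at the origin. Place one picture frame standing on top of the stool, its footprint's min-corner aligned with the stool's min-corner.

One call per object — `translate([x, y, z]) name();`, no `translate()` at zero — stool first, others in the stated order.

stool();
translate([0, 0, 407]) picture_frame();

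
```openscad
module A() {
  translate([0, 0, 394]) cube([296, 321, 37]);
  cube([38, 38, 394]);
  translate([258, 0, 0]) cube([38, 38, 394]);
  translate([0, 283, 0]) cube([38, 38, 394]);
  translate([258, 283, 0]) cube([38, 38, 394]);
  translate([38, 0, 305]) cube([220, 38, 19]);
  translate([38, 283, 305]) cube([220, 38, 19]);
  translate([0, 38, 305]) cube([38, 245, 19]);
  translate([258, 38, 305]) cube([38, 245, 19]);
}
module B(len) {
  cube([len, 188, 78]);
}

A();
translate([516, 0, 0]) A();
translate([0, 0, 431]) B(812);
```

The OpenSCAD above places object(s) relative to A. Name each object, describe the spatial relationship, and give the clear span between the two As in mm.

A is a stool. B is a beam. A beam spans the tops of two stools. The clear span between the two stools is 220 mm.

Second stool starts at x = 516; first ends at x = 296; clear span = 516 − 296 = 220 mm.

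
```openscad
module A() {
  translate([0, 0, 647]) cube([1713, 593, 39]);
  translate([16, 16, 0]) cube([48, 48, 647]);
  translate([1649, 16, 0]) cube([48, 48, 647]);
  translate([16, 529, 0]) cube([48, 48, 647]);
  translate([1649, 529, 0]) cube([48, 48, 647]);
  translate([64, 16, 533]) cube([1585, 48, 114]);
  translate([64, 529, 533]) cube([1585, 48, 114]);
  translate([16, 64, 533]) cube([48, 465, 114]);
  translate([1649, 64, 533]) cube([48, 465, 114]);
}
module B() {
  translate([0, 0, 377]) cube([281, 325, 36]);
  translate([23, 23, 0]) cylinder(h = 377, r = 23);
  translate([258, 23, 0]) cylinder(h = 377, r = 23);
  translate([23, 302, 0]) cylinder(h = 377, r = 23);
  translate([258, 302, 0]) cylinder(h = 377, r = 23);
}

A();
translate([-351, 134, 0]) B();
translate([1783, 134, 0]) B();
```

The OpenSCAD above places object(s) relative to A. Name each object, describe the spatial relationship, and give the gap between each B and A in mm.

Each stool's nearest face is 70 mm from the table's bounding box.

A is a table. B is a stool. Two stools sit around the table at the −x, +x sides. The gap between each stool and the table is 70 mm.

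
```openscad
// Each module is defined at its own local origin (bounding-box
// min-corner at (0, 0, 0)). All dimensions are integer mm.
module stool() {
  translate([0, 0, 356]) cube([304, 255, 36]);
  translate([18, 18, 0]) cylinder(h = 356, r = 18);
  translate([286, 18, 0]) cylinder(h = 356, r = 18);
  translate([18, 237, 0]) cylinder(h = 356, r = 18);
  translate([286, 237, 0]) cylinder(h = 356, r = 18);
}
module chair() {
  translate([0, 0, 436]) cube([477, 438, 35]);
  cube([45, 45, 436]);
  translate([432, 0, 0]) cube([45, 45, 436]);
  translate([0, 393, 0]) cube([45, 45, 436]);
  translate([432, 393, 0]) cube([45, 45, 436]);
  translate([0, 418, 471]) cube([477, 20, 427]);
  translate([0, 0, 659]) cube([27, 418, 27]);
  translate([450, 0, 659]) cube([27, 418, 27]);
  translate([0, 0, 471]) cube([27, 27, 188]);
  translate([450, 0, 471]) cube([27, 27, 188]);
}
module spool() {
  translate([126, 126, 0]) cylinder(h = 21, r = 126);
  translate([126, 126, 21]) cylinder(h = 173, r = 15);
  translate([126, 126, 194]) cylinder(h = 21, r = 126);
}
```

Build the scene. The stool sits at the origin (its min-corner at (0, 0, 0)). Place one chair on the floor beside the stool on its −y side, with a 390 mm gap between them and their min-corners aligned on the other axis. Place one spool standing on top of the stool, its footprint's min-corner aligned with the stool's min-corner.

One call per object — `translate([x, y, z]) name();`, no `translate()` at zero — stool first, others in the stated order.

stool();
translate([0, -828, 0]) chair();
translate([0, 0, 392]) spool();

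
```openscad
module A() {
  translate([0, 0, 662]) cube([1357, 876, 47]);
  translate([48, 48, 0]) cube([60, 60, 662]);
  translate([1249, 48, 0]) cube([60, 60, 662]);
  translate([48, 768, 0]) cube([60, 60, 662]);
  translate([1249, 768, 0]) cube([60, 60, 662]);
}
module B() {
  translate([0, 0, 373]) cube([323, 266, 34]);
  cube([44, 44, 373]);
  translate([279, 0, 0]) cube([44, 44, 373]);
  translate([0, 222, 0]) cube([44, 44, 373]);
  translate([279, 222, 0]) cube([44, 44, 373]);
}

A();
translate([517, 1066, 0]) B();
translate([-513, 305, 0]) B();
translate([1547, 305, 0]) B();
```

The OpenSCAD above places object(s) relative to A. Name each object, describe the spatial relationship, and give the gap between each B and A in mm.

A is a table. B is a stool. Three stools sit around the table at the +y, −x, +x sides. The gap between each stool and the table is 190 mm.

Each stool's nearest face is 190 mm from the table's bounding box.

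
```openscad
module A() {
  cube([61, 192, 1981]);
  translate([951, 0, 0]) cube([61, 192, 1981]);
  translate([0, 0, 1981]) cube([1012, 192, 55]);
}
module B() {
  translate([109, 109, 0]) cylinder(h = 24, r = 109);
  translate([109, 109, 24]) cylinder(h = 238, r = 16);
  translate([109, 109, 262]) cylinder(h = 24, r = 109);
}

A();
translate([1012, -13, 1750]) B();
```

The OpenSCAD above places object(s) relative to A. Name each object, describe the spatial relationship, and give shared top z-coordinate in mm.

A is a door frame. B is a spool. The spool is beside the door frame with their tops flush at z = 2036. The shared top z-coordinate is 2036 mm.

Both tops at z = 2036 mm.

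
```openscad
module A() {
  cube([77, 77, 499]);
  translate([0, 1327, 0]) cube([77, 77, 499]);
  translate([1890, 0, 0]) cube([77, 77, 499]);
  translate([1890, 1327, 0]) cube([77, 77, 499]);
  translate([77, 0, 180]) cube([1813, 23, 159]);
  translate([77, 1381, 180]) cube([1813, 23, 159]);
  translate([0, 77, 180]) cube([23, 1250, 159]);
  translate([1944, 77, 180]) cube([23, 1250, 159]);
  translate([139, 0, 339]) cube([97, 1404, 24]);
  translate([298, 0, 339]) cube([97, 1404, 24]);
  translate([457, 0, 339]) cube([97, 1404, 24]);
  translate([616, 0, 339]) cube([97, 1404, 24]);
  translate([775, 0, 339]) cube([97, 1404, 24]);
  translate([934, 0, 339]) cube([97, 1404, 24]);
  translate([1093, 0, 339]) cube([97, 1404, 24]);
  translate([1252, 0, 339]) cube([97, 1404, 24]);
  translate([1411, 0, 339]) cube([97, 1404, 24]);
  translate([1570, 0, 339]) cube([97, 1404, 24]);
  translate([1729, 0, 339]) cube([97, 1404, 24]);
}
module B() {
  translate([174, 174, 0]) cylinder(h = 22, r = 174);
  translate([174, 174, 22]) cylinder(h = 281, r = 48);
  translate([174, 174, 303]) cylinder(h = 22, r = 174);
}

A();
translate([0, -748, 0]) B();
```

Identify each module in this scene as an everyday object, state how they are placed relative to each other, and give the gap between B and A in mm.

A is a bed frame. B is a spool. The spool is on the floor beside the bed frame on its −y side. The gap between the spool and the bed frame is 400 mm.

The spool's nearest face is 400 mm from the bed frame's −y face.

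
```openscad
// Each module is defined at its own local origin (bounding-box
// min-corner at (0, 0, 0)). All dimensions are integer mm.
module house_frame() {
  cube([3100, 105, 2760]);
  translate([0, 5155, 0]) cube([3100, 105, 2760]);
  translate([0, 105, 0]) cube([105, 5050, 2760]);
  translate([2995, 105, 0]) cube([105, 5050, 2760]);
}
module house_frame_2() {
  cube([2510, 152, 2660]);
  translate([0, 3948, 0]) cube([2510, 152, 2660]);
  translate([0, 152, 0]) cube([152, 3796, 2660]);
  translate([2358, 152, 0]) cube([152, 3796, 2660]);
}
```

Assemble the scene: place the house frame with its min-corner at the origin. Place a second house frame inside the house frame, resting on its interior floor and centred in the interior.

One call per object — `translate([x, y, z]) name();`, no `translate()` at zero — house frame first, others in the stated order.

house_frame();
translate([295, 580, 0]) house_frame_2();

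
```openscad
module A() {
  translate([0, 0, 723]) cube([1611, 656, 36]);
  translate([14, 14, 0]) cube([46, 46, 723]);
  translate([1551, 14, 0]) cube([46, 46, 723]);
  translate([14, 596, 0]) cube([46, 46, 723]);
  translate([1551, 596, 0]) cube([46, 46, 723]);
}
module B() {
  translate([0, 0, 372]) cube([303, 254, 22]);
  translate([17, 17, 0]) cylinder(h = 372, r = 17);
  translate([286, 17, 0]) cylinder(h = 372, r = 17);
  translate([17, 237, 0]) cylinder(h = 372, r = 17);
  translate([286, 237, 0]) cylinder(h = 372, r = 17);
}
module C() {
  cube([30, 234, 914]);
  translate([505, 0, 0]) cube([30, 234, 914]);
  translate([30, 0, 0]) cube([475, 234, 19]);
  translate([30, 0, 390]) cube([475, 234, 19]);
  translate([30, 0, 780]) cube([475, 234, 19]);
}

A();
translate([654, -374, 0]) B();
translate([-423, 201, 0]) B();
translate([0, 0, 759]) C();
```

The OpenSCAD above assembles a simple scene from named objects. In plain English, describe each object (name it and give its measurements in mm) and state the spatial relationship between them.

A is a table with a 1611×656 mm rectangular top, 36 mm thick, top surface at z = 759 mm, supported by four 46×46 mm square legs, each inset 14 mm from the nearest pair of top edges, running from the floor.

B is a simple wooden stool: a rectangular seat 303 mm (x) by 254 mm (y), 22 mm thick, top face at z = 394 mm, on four round legs, each 34 mm in diameter. The legs rest on z = 0, each leg's axis is inset half a diameter from the nearest pair of seat edges (so the leg's bounding box is flush with the corner).

C is an open bookshelf. Two side panels, each 30 mm thick, 234 mm deep and 914 mm tall, stand 535 mm apart (outside-to-outside). Between them sit 3 shelves, each 19 mm thick and 234 mm deep, spanning the full gap between the sides. The bottom shelf rests on the floor (its underside at z = 0) and the clear gap between one shelf's top and the next shelf's underside is 371 mm.

Two stools sit around the table at the −y, −x sides. The bookshelf is on top of the table.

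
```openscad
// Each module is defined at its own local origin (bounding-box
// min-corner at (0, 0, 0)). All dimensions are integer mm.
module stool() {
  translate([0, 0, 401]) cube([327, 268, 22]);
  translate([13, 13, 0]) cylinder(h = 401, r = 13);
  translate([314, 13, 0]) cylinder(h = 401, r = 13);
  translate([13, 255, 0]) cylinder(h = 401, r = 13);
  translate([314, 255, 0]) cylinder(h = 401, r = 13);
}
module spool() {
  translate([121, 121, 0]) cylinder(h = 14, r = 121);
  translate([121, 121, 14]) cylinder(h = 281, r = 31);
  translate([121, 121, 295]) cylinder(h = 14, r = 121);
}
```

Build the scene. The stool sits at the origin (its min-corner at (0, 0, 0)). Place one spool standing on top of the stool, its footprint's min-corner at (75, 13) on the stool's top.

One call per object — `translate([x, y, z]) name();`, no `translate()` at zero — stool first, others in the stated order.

stool();
translate([75, 13, 423]) spool();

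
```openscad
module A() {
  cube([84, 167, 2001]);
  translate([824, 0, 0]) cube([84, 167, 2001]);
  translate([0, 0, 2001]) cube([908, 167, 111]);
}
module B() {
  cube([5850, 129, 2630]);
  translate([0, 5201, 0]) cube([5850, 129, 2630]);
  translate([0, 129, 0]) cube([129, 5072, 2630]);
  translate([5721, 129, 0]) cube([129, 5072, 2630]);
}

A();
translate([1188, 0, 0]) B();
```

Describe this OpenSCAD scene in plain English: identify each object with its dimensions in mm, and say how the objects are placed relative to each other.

A is a door frame. The clear opening is 740 mm wide and 2001 mm high. Two 84 mm wide jambs, 167 mm deep, stand either side of the opening from the floor to the top of the opening. A 111 mm thick head sits across the top of both jambs, spanning the full outside width of the frame.

B is the wall frame of a small rectangular building: four walls, each 2630 mm tall and 129 mm thick, enclosing a footprint 5850 mm (x) by 5330 mm (y) outside-to-outside, with no floor or roof. The front and back walls (the −y and +y sides) span the full width; the two side walls fit between them.

The house frame is on the floor beside the door frame on its +x side.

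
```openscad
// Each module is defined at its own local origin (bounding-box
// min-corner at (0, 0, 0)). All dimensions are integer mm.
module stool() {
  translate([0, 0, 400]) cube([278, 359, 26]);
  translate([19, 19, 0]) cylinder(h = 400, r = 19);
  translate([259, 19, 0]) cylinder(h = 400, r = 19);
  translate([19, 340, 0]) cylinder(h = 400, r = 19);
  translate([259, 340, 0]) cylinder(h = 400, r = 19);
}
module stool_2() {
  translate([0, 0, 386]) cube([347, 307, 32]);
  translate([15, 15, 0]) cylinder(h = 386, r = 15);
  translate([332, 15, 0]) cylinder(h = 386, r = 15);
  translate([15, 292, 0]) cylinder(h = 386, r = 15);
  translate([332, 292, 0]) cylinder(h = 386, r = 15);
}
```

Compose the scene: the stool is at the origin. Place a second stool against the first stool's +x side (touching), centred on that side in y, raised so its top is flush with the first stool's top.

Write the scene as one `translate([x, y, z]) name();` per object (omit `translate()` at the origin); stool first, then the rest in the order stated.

stool();
translate([278, 26, 8]) stool_2();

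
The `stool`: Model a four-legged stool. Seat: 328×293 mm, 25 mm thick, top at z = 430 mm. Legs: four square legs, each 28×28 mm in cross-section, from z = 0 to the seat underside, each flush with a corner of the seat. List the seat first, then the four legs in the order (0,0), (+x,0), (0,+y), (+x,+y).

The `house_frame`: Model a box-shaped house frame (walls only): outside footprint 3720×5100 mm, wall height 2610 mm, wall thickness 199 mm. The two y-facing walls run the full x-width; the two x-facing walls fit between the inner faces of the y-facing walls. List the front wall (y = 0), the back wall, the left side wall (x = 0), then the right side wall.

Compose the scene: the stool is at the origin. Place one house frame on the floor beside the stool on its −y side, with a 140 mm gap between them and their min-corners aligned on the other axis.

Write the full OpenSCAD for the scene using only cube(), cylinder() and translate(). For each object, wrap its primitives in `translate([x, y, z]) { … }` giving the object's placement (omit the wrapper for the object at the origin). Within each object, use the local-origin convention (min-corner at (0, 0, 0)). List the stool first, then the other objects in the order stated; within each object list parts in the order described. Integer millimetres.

translate([0, 0, 405]) cube([328, 293, 25]);
cube([28, 28, 405]);
translate([300, 0, 0]) cube([28, 28, 405]);
translate([0, 265, 0]) cube([28, 28, 405]);
translate([300, 265, 0]) cube([28, 28, 405]);
translate([0, -5240, 0]) {
  cube([3720, 199, 2610]);
  translate([0, 4901, 0]) cube([3720, 199, 2610]);
  translate([0, 199, 0]) cube([199, 4702, 2610]);
  translate([3521, 199, 0]) cube([199, 4702, 2610]);
}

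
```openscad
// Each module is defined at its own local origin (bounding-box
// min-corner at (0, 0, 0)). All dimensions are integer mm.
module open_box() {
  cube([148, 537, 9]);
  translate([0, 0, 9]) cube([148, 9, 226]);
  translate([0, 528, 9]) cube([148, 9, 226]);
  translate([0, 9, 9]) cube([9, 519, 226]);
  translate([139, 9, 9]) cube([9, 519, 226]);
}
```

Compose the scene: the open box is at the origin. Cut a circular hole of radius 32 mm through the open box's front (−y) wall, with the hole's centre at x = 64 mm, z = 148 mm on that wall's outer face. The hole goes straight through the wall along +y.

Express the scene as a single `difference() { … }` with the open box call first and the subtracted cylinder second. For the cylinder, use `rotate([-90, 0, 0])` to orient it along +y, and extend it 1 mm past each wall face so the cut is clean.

difference() {
  open_box();
  translate([64, -1, 148]) rotate([-90, 0, 0]) cylinder(h = 11, r = 32);
}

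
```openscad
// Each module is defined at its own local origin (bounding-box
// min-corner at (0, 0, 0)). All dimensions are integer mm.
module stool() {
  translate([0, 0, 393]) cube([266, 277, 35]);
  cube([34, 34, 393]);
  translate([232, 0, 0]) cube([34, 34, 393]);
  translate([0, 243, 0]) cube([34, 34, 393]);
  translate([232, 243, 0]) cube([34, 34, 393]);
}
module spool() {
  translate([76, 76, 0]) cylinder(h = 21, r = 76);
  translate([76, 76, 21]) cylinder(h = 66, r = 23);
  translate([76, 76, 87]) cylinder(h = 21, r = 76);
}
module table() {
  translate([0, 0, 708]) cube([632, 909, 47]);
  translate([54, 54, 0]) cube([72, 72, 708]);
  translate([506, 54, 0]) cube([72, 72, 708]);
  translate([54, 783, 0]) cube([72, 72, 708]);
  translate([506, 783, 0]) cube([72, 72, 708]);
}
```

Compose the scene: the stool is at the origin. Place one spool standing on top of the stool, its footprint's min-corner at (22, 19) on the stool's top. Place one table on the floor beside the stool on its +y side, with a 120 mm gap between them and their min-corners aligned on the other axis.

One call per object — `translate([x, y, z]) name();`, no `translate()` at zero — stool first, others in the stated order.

stool();
translate([22, 19, 428]) spool();
translate([0, 397, 0]) table();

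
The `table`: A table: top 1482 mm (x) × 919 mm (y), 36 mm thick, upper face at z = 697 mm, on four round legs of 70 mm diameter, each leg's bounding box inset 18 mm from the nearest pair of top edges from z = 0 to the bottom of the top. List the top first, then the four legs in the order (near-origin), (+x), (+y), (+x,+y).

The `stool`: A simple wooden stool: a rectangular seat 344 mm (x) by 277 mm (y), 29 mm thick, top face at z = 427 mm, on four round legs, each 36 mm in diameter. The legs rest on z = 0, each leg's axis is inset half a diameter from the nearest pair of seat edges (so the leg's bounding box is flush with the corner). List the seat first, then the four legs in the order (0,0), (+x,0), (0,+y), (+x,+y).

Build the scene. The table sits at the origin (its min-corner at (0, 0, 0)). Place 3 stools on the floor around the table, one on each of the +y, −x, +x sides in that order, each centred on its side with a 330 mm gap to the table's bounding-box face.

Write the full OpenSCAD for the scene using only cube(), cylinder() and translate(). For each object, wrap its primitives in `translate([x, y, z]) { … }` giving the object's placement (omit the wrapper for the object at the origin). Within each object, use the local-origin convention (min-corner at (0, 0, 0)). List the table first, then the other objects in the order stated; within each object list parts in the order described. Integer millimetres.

translate([0, 0, 661]) cube([1482, 919, 36]);
translate([53, 53, 0]) cylinder(h = 661, r = 35);
translate([1429, 53, 0]) cylinder(h = 661, r = 35);
translate([53, 866, 0]) cylinder(h = 661, r = 35);
translate([1429, 866, 0]) cylinder(h = 661, r = 35);
translate([569, 1249, 0]) {
  translate([0, 0, 398]) cube([344, 277, 29]);
  translate([18, 18, 0]) cylinder(h = 398, r = 18);
  translate([326, 18, 0]) cylinder(h = 398, r = 18);
  translate([18, 259, 0]) cylinder(h = 398, r = 18);
  translate([326, 259, 0]) cylinder(h = 398, r = 18);
}
translate([-674, 321, 0]) {
  translate([0, 0, 398]) cube([344, 277, 29]);
  translate([18, 18, 0]) cylinder(h = 398, r = 18);
  translate([326, 18, 0]) cylinder(h = 398, r = 18);
  translate([18, 259, 0]) cylinder(h = 398, r = 18);
  translate([326, 259, 0]) cylinder(h = 398, r = 18);
}
translate([1812, 321, 0]) {
  translate([0, 0, 398]) cube([344, 277, 29]);
  translate([18, 18, 0]) cylinder(h = 398, r = 18);
  translate([326, 18, 0]) cylinder(h = 398, r = 18);
  translate([18, 259, 0]) cylinder(h = 398, r = 18);
  translate([326, 259, 0]) cylinder(h = 398, r = 18);
}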